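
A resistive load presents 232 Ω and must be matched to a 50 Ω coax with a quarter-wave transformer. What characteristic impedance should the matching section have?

Z_qwt ≈ 108 Ω

Z_qwt = √(Z_0·R_L) = √(50 × 232) = √11600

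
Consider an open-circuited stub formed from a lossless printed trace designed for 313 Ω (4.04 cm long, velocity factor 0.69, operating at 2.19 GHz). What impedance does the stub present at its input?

λ = v/f = 0.69·c / 2.19 GHz = 0.0945 m
βl = 2π·l/λ = 2π × 0.427 = 154°
tan(βl) = -0.491
For an open-circuited stub, Z_in = −jZ_0·cot(βl) = −jZ_0/tan(βl)

Z_in ≈ +j638 Ω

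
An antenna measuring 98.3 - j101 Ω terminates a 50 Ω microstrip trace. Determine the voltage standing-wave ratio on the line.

VSWR ≈ 4.32

Γ = (Z_L − Z_0)/(Z_L + Z_0) = (48.3 − j101)/(148.3 − j101)
|Γ| = 112/179 = 0.624
VSWR = (1 + |Γ|)/(1 − |Γ|) = 1.62/0.376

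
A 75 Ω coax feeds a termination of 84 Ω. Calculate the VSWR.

VSWR ≈ 1.12

For a purely resistive load, VSWR = R_L/Z_0 or Z_0/R_L (whichever > 1) = 84/75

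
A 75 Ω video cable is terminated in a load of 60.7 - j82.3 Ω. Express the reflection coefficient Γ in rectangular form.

Γ ≈ 0.192 − j0.49

Γ = (Z_L − Z_0)/(Z_L + Z_0) = (-14.3 − j82.3)/(135.7 − j82.3)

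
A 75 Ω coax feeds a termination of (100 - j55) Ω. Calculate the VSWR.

VSWR ≈ 1.98

Γ = (Z_L − Z_0)/(Z_L + Z_0) = (25 − j55)/(175 − j55)
|Γ| = 60.4/183 = 0.329
VSWR = (1 + |Γ|)/(1 − |Γ|) = 1.33/0.671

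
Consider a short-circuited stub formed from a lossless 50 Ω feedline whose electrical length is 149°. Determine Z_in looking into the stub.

tan(βl) = -0.601
For a short-circuited stub, Z_in = jZ_0·tan(βl)

Z_in ≈ −j30 Ω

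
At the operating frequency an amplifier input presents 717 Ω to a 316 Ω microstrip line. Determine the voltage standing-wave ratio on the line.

VSWR ≈ 2.27

For a purely resistive load, VSWR = R_L/Z_0 or Z_0/R_L (whichever > 1) = 717/316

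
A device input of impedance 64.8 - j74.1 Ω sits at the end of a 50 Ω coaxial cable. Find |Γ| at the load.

Γ = (Z_L − Z_0)/(Z_L + Z_0) = (14.8 − j74.1)/(114.8 − j74.1)
|Γ| = 75.6/137

|Γ| ≈ 0.553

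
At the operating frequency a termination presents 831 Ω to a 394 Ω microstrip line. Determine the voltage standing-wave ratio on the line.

For a purely resistive load, VSWR = R_L/Z_0 or Z_0/R_L (whichever > 1) = 831/394

VSWR ≈ 2.11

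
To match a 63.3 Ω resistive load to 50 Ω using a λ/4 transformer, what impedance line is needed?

Z_qwt ≈ 56.3 Ω

Z_qwt = √(Z_0·R_L) = √(50 × 63.3) = √3165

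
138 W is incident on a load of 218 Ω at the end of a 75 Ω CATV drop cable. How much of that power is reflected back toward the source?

Γ = (218 − 75)/(218 + 75) = 0.488
|Γ|² = 0.238
P_refl = |Γ|²·P_inc = 32.9 W, P_del = (1 − |Γ|²)·P_inc = 105 W

P_reflected ≈ 32.9 W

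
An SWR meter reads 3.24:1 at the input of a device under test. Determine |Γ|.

|Γ| ≈ 0.528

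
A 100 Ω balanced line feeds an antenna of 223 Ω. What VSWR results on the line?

VSWR ≈ 2.23

Γ = (223 − 100)/(223 + 100) = 0.381
VSWR = (1 + 0.381)/(1 − 0.381)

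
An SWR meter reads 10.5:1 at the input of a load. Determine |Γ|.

|Γ| = (S − 1)/(S + 1) = (10.5 − 1)/(10.5 + 1) = 9.5/11.5

|Γ| ≈ 0.826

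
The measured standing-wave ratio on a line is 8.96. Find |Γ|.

|Γ| ≈ 0.799

|Γ| = (S − 1)/(S + 1) = (8.96 − 1)/(8.96 + 1) = 7.96/9.96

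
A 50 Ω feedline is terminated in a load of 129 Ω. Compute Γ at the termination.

Γ = (Z_L − Z_0)/(Z_L + Z_0) = (129 − 50)/(129 + 50) = 79/179

Γ = 0.441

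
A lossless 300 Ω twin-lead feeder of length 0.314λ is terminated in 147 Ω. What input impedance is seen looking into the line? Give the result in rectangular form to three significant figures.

Z_in ≈ 412 − j230 Ω

βl = 2π × 0.314 = 113°
tan(βl) = tan(113°) = -2.35
Z_in = Z_0·(Z_L + jZ_0·tanβl)/(Z_0 + jZ_L·tanβl)
     = 300·(147 − j705)/(300 − j346)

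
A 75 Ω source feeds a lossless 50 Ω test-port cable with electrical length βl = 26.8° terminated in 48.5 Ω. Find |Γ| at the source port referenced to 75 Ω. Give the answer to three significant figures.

tan(βl) = 0.505
Z_in = Z_0·(Z_L + jZ_0·tanβl)/(Z_0 + jZ_L·tanβl) = 49.1 + j1.2 Ω
Γ_s = (Z_in − Z_s)/(Z_in + Z_s) = (-25.9 + j1.2)/(124 + j1.2), |Γ_s| = 0.209

|Γ| ≈ 0.209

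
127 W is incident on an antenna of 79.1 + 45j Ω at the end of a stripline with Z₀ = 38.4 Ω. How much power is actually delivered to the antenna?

P_delivered ≈ 97.5 W

|Γ| = |(40.7 + j45)/(117.5 + j45)| = 0.482
|Γ|² = 0.233
P_refl = |Γ|²·P_inc = 29.5 W, P_del = (1 − |Γ|²)·P_inc = 97.5 W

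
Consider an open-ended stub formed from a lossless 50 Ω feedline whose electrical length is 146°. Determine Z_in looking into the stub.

tan(βl) = -0.675
For an open-ended stub, Z_in = −jZ_0·cot(βl) = −jZ_0/tan(βl)

Z_in ≈ +j74.1 Ω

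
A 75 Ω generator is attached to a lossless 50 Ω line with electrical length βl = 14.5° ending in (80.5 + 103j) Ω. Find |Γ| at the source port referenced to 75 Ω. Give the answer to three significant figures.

|Γ| ≈ 0.514

tan(βl) = 0.259
Z_in = Z_0·(Z_L + jZ_0·tanβl)/(Z_0 + jZ_L·tanβl) = 219 + j52.7 Ω
Γ_s = (Z_in − Z_s)/(Z_in + Z_s) = (144 + j52.7)/(294 + j52.7), |Γ_s| = 0.514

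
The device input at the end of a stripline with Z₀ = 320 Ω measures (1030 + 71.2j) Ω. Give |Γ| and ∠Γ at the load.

Γ = (Z_L − Z_0)/(Z_L + Z_0) = (710 + j71.2)/(1350 + j71.2)
|Γ| = 714/1350 = 0.528

Γ ≈ 0.528 ∠ 2.71°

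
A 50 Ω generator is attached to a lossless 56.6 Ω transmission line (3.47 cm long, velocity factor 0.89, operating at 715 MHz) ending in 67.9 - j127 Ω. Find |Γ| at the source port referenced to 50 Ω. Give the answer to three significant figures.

|Γ| ≈ 0.71

λ = v/f = 0.89·c / 715 MHz = 0.373 m
βl = 2π·l/λ = 2π × 0.0929 = 33.5°
tan(βl) = 0.661
Z_in = Z_0·(Z_L + jZ_0·tanβl)/(Z_0 + jZ_L·tanβl) = 14.4 − j40.7 Ω
Γ_s = (Z_in − Z_s)/(Z_in + Z_s) = (-35.6 − j40.7)/(64.4 − j40.7), |Γ_s| = 0.71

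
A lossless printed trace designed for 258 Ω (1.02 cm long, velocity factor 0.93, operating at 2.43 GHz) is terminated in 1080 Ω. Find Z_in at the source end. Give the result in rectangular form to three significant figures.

λ = v/f = 0.93·c / 2.43 GHz = 0.115 m
βl = 2π·l/λ = 2π × 0.0888 = 32°
tan(βl) = tan(32°) = 0.624
Z_in = Z_0·(Z_L + jZ_0·tanβl)/(Z_0 + jZ_L·tanβl)
     = 258·(1080 + j161)/(258 + j674)

Z_in ≈ 192 − j340 Ω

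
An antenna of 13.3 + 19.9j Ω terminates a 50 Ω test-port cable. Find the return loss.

Γ = (-36.7 + j19.9)/(63.3 + j19.9), |Γ| = 0.629
RL = −20·log₁₀|Γ| = −20·log₁₀(0.629)

RL ≈ 4.02 dB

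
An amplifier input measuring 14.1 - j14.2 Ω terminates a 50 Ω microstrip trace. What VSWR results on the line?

VSWR ≈ 3.85

Γ = (Z_L − Z_0)/(Z_L + Z_0) = (-35.9 − j14.2)/(64.1 − j14.2)
|Γ| = 38.6/65.7 = 0.588
VSWR = (1 + |Γ|)/(1 − |Γ|) = 1.59/0.412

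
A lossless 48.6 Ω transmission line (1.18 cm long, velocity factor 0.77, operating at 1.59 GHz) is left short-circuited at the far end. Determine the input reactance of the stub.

λ = v/f = 0.77·c / 1.59 GHz = 0.145 m
βl = 2π·l/λ = 2π × 0.0812 = 29.2°
tan(βl) = 0.56
For a short-circuited stub, Z_in = jZ_0·tan(βl)

X_in ≈ 27.2 Ω (inductive)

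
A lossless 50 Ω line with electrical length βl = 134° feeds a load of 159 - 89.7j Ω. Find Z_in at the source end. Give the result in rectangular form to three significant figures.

tan(βl) = tan(134°) = -1.04
Z_in = Z_0·(Z_L + jZ_0·tanβl)/(Z_0 + jZ_L·tanβl)
     = 50·(159 − j141)/(-42.9 − j165)

Z_in ≈ 28.5 + j55.7 Ω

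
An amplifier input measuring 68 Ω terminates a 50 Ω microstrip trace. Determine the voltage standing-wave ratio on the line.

VSWR ≈ 1.36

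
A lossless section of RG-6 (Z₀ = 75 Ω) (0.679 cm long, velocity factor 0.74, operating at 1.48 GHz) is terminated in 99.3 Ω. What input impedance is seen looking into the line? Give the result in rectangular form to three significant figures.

Z_in ≈ 93.7 − j14.4 Ω

λ = v/f = 0.74·c / 1.48 GHz = 0.15 m
βl = 2π·l/λ = 2π × 0.0453 = 16.3°
tan(βl) = tan(16.3°) = 0.292
Z_in = Z_0·(Z_L + jZ_0·tanβl)/(Z_0 + jZ_L·tanβl)
     = 75·(99.3 + j21.9)/(75 + j29)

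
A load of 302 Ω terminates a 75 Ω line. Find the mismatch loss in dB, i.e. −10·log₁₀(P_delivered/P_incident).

Γ = (302 − 75)/(302 + 75) = 0.602
|Γ|² = 0.363, so P_del/P_inc = 1 − |Γ|² = 0.637
ML = −10·log₁₀(1 − |Γ|²)

mismatch loss ≈ 1.96 dB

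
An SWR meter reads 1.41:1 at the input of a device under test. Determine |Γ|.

|Γ| ≈ 0.17

|Γ| = (S − 1)/(S + 1) = (1.41 − 1)/(1.41 + 1) = 0.41/2.41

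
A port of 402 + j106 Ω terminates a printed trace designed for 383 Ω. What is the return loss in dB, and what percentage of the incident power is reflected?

Γ = (19 + j106)/(785 + j106), |Γ| = 0.136
RL = −20·log₁₀(0.136) = 17.3 dB
P_refl/P_inc = |Γ|² = 0.0185

RL ≈ 17.3 dB; 1.85% of incident power reflected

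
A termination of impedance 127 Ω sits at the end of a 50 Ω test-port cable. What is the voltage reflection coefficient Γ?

Γ = 0.435

Γ = (Z_L − Z_0)/(Z_L + Z_0) = (127 − 50)/(127 + 50) = 77/177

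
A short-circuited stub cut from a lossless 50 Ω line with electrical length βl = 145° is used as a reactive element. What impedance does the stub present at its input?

Z_in ≈ −j35 Ω

tan(βl) = -0.7
For a short-circuited stub, Z_in = jZ_0·tan(βl)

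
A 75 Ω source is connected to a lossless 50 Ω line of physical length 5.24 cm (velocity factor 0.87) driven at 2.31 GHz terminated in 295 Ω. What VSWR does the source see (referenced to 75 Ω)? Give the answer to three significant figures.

λ = v/f = 0.87·c / 2.31 GHz = 0.113 m
βl = 2π·l/λ = 2π × 0.464 = 167°
tan(βl) = -0.232
Z_in = Z_0·(Z_L + jZ_0·tanβl)/(Z_0 + jZ_L·tanβl) = 108 + j137 Ω
Γ_s = (Z_in − Z_s)/(Z_in + Z_s) = (33.4 + j137)/(183 + j137), |Γ_s| = 0.615
VSWR = (1 + |Γ_s|)/(1 − |Γ_s|)

VSWR ≈ 4.19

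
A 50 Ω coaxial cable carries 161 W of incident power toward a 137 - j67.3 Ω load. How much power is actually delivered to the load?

P_delivered ≈ 112 W

|Γ| = |(87 − j67.3)/(187 − j67.3)| = 0.553
|Γ|² = 0.306
P_refl = |Γ|²·P_inc = 49.3 W, P_del = (1 − |Γ|²)·P_inc = 112 W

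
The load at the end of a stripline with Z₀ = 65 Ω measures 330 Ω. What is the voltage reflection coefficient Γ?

Γ = 0.671

Γ = (Z_L − Z_0)/(Z_L + Z_0) = (330 − 65)/(330 + 65) = 265/395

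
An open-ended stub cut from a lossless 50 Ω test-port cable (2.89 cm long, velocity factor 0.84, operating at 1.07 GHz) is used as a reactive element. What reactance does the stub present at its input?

λ = v/f = 0.84·c / 1.07 GHz = 0.236 m
βl = 2π·l/λ = 2π × 0.123 = 44.2°
tan(βl) = 0.972
For an open-ended stub, Z_in = −jZ_0·cot(βl) = −jZ_0/tan(βl)

X_in ≈ -51.5 Ω (capacitive)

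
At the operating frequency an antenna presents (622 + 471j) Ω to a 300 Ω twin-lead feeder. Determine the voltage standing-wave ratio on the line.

VSWR ≈ 3.46

Γ = (Z_L − Z_0)/(Z_L + Z_0) = (322 + j471)/(922 + j471)
|Γ| = 571/1040 = 0.551
VSWR = (1 + |Γ|)/(1 − |Γ|) = 1.55/0.449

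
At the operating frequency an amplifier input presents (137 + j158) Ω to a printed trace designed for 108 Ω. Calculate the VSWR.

VSWR ≈ 3.45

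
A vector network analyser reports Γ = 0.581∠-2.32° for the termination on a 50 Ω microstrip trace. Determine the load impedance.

Z_L ≈ 188 − j13.3 Ω

Z_L = Z_0·(1 + Γ)/(1 − Γ) = 50·(1.58 − j0.0235)/(0.419 + j0.0235)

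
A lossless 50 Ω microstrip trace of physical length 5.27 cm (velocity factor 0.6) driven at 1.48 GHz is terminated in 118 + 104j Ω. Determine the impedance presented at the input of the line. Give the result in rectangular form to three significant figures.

Z_in ≈ 29.4 + j58.4 Ω

λ = v/f = 0.6·c / 1.48 GHz = 0.122 m
βl = 2π·l/λ = 2π × 0.433 = 156°
tan(βl) = tan(156°) = -0.445
Z_in = Z_0·(Z_L + jZ_0·tanβl)/(Z_0 + jZ_L·tanβl)
     = 50·(118 + j81.7)/(96.3 − j52.6)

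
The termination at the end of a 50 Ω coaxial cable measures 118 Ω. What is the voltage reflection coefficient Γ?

Γ = (Z_L − Z_0)/(Z_L + Z_0) = (118 − 50)/(118 + 50) = 68/168

Γ = 0.405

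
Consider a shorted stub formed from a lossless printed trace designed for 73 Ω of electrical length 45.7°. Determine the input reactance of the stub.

X_in ≈ 74.8 Ω (inductive)

tan(βl) = 1.02
For a shorted stub, Z_in = jZ_0·tan(βl)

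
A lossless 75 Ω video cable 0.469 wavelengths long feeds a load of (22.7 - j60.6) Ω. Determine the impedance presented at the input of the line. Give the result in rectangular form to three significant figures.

βl = 2π × 0.469 = 169°
tan(βl) = tan(169°) = -0.197
Z_in = Z_0·(Z_L + jZ_0·tanβl)/(Z_0 + jZ_L·tanβl)
     = 75·(22.7 − j75.4)/(63 − j4.48)

Z_in ≈ 33.2 − j87.3 Ω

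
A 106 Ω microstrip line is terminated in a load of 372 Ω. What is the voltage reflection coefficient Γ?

Γ = 0.556

Γ = (Z_L − Z_0)/(Z_L + Z_0) = (372 − 106)/(372 + 106) = 266/478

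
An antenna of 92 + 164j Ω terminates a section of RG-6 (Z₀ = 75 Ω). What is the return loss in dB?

RL ≈ 3.04 dB

Γ = (17 + j164)/(167 + j164), |Γ| = 0.704
RL = −20·log₁₀|Γ| = −20·log₁₀(0.704)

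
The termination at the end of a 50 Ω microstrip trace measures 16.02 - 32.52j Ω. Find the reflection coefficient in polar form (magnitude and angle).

Γ ≈ 0.639 ∠ -110°

Γ = (Z_L − Z_0)/(Z_L + Z_0) = (-33.98 − j32.52)/(66.02 − j32.52)
|Γ| = 47/73.6 = 0.639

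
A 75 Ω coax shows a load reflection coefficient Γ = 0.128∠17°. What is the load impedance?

Z_L ≈ 95.6 + j7.28 Ω

Z_L = Z_0·(1 + Γ)/(1 − Γ) = 75·(1.12 + j0.0374)/(0.878 − j0.0374)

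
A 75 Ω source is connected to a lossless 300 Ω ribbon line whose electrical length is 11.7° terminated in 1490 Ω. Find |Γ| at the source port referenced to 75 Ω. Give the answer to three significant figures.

|Γ| ≈ 0.901

tan(βl) = 0.207
Z_in = Z_0·(Z_L + jZ_0·tanβl)/(Z_0 + jZ_L·tanβl) = 755 − j715 Ω
Γ_s = (Z_in − Z_s)/(Z_in + Z_s) = (680 − j715)/(830 − j715), |Γ_s| = 0.901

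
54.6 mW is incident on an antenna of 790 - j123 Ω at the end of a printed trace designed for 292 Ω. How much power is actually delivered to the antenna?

|Γ| = |(498 − j123)/(1082 − j123)| = 0.471
|Γ|² = 0.222
P_refl = |Γ|²·P_inc = 12.1 mW, P_del = (1 − |Γ|²)·P_inc = 42.5 mW

P_delivered ≈ 42.5 mW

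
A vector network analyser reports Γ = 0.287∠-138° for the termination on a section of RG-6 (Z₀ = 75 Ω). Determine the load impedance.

Z_L = Z_0·(1 + Γ)/(1 − Γ) = 75·(0.787 − j0.192)/(1.21 + j0.192)

Z_L ≈ 45.6 − j19.1 Ω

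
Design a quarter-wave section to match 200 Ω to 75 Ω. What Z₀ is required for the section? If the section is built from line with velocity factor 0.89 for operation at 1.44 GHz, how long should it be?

Z_qwt = √(Z_0·R_L) = √(75 × 200) = √15000
λ = 0.89·c/f = 0.185 m, so l = λ/4 = 0.0464 m

Z_qwt ≈ 122 Ω; length ≈ 4.64 cm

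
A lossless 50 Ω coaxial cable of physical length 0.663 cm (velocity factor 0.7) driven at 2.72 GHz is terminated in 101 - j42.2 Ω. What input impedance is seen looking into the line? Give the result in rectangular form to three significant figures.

λ = v/f = 0.7·c / 2.72 GHz = 0.0772 m
βl = 2π·l/λ = 2π × 0.0859 = 30.9°
tan(βl) = tan(30.9°) = 0.599
Z_in = Z_0·(Z_L + jZ_0·tanβl)/(Z_0 + jZ_L·tanβl)
     = 50·(101 − j12.3)/(75.3 + j60.5)

Z_in ≈ 36.8 − j37.7 Ω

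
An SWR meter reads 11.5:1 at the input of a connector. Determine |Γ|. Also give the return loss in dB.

|Γ| ≈ 0.84; return loss ≈ 1.51 dB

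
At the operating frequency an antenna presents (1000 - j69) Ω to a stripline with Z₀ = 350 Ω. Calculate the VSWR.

VSWR ≈ 2.87

Γ = (Z_L − Z_0)/(Z_L + Z_0) = (650 − j69)/(1350 − j69)
|Γ| = 654/1350 = 0.484
VSWR = (1 + |Γ|)/(1 − |Γ|) = 1.48/0.516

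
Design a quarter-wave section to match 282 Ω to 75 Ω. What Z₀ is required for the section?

Z_qwt = √(Z_0·R_L) = √(75 × 282) = √21150

Z_qwt ≈ 145 Ω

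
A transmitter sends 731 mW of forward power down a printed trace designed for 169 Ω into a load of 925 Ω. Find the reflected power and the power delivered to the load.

Γ = (925 − 169)/(925 + 169) = 0.691
|Γ|² = 0.478
P_refl = |Γ|²·P_inc = 349 mW, P_del = (1 − |Γ|²)·P_inc = 382 mW

P_reflected ≈ 349 mW; P_delivered ≈ 382 mW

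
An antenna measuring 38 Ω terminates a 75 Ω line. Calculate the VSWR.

Γ = (38 − 75)/(38 + 75) = -0.327
VSWR = (1 + 0.327)/(1 − 0.327)

VSWR ≈ 1.97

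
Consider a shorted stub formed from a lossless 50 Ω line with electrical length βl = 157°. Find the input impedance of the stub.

Z_in ≈ −j21.2 Ω

tan(βl) = -0.424
For a shorted stub, Z_in = jZ_0·tan(βl)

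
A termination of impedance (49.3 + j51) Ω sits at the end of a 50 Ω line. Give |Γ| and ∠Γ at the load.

Γ = (Z_L − Z_0)/(Z_L + Z_0) = (-0.7 + j51)/(99.3 + j51)
|Γ| = 51/112 = 0.457

Γ ≈ 0.457 ∠ 63.6°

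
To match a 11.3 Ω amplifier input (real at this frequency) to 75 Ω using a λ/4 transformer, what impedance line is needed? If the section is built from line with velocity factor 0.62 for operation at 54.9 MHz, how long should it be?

Z_qwt ≈ 29.1 Ω; length ≈ 84.7 cm

Z_qwt = √(Z_0·R_L) = √(75 × 11.3) = √847.5
λ = 0.62·c/f = 3.39 m, so l = λ/4 = 0.847 m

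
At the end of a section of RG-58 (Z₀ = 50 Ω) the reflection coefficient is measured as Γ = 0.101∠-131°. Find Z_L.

Z_L ≈ 43.3 − j6.67 Ω

Z_L = Z_0·(1 + Γ)/(1 − Γ) = 50·(0.934 − j0.0762)/(1.07 + j0.0762)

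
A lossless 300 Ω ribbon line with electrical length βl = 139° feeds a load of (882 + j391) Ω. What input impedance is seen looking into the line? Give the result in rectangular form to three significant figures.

tan(βl) = tan(139°) = -0.869
Z_in = Z_0·(Z_L + jZ_0·tanβl)/(Z_0 + jZ_L·tanβl)
     = 300·(882 + j130)/(640 − j767)

Z_in ≈ 140 + j228 Ω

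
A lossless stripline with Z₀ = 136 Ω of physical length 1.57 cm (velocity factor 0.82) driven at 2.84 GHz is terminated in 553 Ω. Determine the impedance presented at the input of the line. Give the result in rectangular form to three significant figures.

Z_in ≈ 40 − j58.2 Ω

λ = v/f = 0.82·c / 2.84 GHz = 0.0866 m
βl = 2π·l/λ = 2π × 0.181 = 65.3°
tan(βl) = tan(65.3°) = 2.17
Z_in = Z_0·(Z_L + jZ_0·tanβl)/(Z_0 + jZ_L·tanβl)
     = 136·(553 + j295)/(136 + j1200)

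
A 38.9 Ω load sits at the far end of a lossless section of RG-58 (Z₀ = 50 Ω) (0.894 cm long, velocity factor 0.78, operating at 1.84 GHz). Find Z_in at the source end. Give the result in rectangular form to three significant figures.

Z_in ≈ 41.9 + j8.22 Ω

λ = v/f = 0.78·c / 1.84 GHz = 0.127 m
βl = 2π·l/λ = 2π × 0.0703 = 25.3°
tan(βl) = tan(25.3°) = 0.473
Z_in = Z_0·(Z_L + jZ_0·tanβl)/(Z_0 + jZ_L·tanβl)
     = 50·(38.9 + j23.6)/(50 + j18.4)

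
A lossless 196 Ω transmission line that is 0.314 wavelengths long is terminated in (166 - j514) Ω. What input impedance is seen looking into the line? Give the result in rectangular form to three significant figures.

Z_in ≈ 35.4 + j175 Ω

βl = 2π × 0.314 = 113°
tan(βl) = tan(113°) = -2.35
Z_in = Z_0·(Z_L + jZ_0·tanβl)/(Z_0 + jZ_L·tanβl)
     = 196·(166 − j975)/(-1010 − j390)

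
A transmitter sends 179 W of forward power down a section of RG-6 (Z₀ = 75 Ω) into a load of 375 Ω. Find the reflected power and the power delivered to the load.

Γ = (375 − 75)/(375 + 75) = 0.667
|Γ|² = 0.444
P_refl = |Γ|²·P_inc = 79.6 W, P_del = (1 − |Γ|²)·P_inc = 99.4 W

P_reflected ≈ 79.6 W; P_delivered ≈ 99.4 W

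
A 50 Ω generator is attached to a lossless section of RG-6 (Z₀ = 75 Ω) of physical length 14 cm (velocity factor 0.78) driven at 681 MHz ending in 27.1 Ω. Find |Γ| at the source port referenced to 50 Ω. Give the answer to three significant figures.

|Γ| ≈ 0.446

λ = v/f = 0.78·c / 681 MHz = 0.344 m
βl = 2π·l/λ = 2π × 0.407 = 147°
tan(βl) = -0.657
Z_in = Z_0·(Z_L + jZ_0·tanβl)/(Z_0 + jZ_L·tanβl) = 36.7 − j40.6 Ω
Γ_s = (Z_in − Z_s)/(Z_in + Z_s) = (-13.3 − j40.6)/(86.7 − j40.6), |Γ_s| = 0.446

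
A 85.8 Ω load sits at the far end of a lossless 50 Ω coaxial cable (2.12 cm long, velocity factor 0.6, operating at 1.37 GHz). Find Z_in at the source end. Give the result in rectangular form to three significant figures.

Z_in ≈ 35.7 − j18.2 Ω

λ = v/f = 0.6·c / 1.37 GHz = 0.131 m
βl = 2π·l/λ = 2π × 0.161 = 58.1°
tan(βl) = tan(58.1°) = 1.61
Z_in = Z_0·(Z_L + jZ_0·tanβl)/(Z_0 + jZ_L·tanβl)
     = 50·(85.8 + j80.3)/(50 + j138)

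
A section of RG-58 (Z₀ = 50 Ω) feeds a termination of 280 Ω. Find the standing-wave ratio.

For a purely resistive load, VSWR = R_L/Z_0 or Z_0/R_L (whichever > 1) = 280/50

VSWR ≈ 5.6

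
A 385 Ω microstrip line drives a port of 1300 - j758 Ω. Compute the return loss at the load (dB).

RL ≈ 3.83 dB

Γ = (915 − j758)/(1685 − j758), |Γ| = 0.643
RL = −20·log₁₀|Γ| = −20·log₁₀(0.643)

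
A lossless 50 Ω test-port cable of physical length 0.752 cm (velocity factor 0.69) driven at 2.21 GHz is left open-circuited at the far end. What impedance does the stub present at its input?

Z_in ≈ −j90.6 Ω

λ = v/f = 0.69·c / 2.21 GHz = 0.0937 m
βl = 2π·l/λ = 2π × 0.0803 = 28.9°
tan(βl) = 0.552
For an open-circuited stub, Z_in = −jZ_0·cot(βl) = −jZ_0/tan(βl)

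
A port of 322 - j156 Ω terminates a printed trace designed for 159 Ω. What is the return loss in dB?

Γ = (163 − j156)/(481 − j156), |Γ| = 0.446
RL = −20·log₁₀|Γ| = −20·log₁₀(0.446)

RL ≈ 7.01 dB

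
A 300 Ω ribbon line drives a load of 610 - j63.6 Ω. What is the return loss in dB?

Γ = (310 − j63.6)/(910 − j63.6), |Γ| = 0.347
RL = −20·log₁₀|Γ| = −20·log₁₀(0.347)

RL ≈ 9.2 dB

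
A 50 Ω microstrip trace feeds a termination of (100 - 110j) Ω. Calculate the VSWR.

VSWR ≈ 4.71

Γ = (Z_L − Z_0)/(Z_L + Z_0) = (50 − j110)/(150 − j110)
|Γ| = 121/186 = 0.65
VSWR = (1 + |Γ|)/(1 − |Γ|) = 1.65/0.35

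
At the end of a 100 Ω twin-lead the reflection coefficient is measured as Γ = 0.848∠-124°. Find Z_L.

Z_L ≈ 10.5 − j52.7 Ω

Z_L = Z_0·(1 + Γ)/(1 − Γ) = 100·(0.526 − j0.703)/(1.47 + j0.703)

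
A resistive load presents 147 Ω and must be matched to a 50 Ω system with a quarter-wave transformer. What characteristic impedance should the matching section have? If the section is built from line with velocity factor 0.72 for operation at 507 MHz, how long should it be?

Z_qwt ≈ 85.7 Ω; length ≈ 10.7 cm

Z_qwt = √(Z_0·R_L) = √(50 × 147) = √7350
λ = 0.72·c/f = 0.426 m, so l = λ/4 = 0.107 m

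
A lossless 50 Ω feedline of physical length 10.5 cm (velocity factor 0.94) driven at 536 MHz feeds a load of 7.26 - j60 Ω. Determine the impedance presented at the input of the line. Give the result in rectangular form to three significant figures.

Z_in ≈ 3.41 + j19.5 Ω

λ = v/f = 0.94·c / 536 MHz = 0.526 m
βl = 2π·l/λ = 2π × 0.2 = 71.8°
tan(βl) = tan(71.8°) = 3.05
Z_in = Z_0·(Z_L + jZ_0·tanβl)/(Z_0 + jZ_L·tanβl)
     = 50·(7.26 + j92.5)/(233 + j22.1)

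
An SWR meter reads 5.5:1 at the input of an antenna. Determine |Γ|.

|Γ| ≈ 0.692

|Γ| = (S − 1)/(S + 1) = (5.5 − 1)/(5.5 + 1) = 4.5/6.5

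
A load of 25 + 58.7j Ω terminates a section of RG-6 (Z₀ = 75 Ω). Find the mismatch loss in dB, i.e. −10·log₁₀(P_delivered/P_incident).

mismatch loss ≈ 2.54 dB

Γ = (-50 + j58.7)/(100 + j58.7), |Γ| = 0.665
|Γ|² = 0.442, so P_del/P_inc = 1 − |Γ|² = 0.558
ML = −10·log₁₀(1 − |Γ|²)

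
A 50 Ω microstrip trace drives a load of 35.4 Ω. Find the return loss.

Γ = (35.4 − 50)/(35.4 + 50) = -0.171
RL = −20·log₁₀|Γ| = −20·log₁₀(0.171)

RL ≈ 15.3 dB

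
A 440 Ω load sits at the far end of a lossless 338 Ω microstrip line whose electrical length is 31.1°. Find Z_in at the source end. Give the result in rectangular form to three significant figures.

Z_in ≈ 371 − j87.6 Ω

tan(βl) = tan(31.1°) = 0.603
Z_in = Z_0·(Z_L + jZ_0·tanβl)/(Z_0 + jZ_L·tanβl)
     = 338·(440 + j204)/(338 + j265)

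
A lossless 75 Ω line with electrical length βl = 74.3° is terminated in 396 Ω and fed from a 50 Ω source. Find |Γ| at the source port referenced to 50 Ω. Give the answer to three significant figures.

|Γ| ≈ 0.588

tan(βl) = 3.56
Z_in = Z_0·(Z_L + jZ_0·tanβl)/(Z_0 + jZ_L·tanβl) = 15.3 − j20.3 Ω
Γ_s = (Z_in − Z_s)/(Z_in + Z_s) = (-34.7 − j20.3)/(65.3 − j20.3), |Γ_s| = 0.588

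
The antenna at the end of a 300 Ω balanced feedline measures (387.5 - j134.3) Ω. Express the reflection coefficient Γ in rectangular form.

Γ = (Z_L − Z_0)/(Z_L + Z_0) = (87.5 − j134.3)/(687.5 − j134.3)

Γ ≈ 0.159 − j0.164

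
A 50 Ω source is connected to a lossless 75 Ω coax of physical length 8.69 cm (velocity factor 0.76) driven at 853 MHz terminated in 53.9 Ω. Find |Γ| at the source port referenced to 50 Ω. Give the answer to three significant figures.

|Γ| ≈ 0.318

λ = v/f = 0.76·c / 853 MHz = 0.267 m
βl = 2π·l/λ = 2π × 0.325 = 117°
tan(βl) = -1.96
Z_in = Z_0·(Z_L + jZ_0·tanβl)/(Z_0 + jZ_L·tanβl) = 87.4 − j23.8 Ω
Γ_s = (Z_in − Z_s)/(Z_in + Z_s) = (37.4 − j23.8)/(137 − j23.8), |Γ_s| = 0.318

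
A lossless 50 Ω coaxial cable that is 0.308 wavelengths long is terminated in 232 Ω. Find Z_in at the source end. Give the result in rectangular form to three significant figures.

Z_in ≈ 12.3 + j18.1 Ω

βl = 2π × 0.308 = 111°
tan(βl) = tan(111°) = -2.62
Z_in = Z_0·(Z_L + jZ_0·tanβl)/(Z_0 + jZ_L·tanβl)
     = 50·(232 − j131)/(50 − j608)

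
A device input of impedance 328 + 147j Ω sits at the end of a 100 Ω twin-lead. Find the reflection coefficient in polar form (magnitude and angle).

Γ = (Z_L − Z_0)/(Z_L + Z_0) = (228 + j147)/(428 + j147)
|Γ| = 271/453 = 0.599

Γ ≈ 0.599 ∠ 13.9°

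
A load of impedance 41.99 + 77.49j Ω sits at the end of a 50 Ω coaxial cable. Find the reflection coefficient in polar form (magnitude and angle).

Γ ≈ 0.648 ∠ 55.8°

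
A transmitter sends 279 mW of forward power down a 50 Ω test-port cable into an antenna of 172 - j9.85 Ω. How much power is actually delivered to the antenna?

P_delivered ≈ 194 mW

|Γ| = |(122 − j9.85)/(222 − j9.85)| = 0.551
|Γ|² = 0.303
P_refl = |Γ|²·P_inc = 84.6 mW, P_del = (1 − |Γ|²)·P_inc = 194 mW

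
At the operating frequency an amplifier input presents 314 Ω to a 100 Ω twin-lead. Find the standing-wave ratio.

VSWR ≈ 3.14

Γ = (314 − 100)/(314 + 100) = 0.517
VSWR = (1 + 0.517)/(1 − 0.517)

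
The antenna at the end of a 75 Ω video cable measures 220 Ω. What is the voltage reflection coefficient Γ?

Γ = (Z_L − Z_0)/(Z_L + Z_0) = (220 − 75)/(220 + 75) = 145/295

Γ = 0.492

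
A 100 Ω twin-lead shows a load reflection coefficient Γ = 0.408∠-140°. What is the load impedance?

Z_L = Z_0·(1 + Γ)/(1 − Γ) = 100·(0.687 − j0.262)/(1.31 + j0.262)

Z_L ≈ 46.5 − j29.3 Ω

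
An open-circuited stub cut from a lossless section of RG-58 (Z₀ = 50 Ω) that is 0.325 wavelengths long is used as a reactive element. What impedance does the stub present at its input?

βl = 2π × 0.325 = 117°
tan(βl) = -1.96
For an open-circuited stub, Z_in = −jZ_0·cot(βl) = −jZ_0/tan(βl)

Z_in ≈ +j25.5 Ω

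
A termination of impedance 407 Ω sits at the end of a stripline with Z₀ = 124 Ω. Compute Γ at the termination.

Γ = (Z_L − Z_0)/(Z_L + Z_0) = (407 − 124)/(407 + 124) = 283/531

Γ = 0.533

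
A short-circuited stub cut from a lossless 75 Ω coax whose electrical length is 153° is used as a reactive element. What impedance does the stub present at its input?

tan(βl) = -0.51
For a short-circuited stub, Z_in = jZ_0·tan(βl)

Z_in ≈ −j38.2 Ω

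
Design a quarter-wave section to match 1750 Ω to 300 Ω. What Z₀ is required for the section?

Z_qwt ≈ 725 Ω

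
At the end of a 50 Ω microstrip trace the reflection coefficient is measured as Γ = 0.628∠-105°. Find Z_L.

Z_L = Z_0·(1 + Γ)/(1 − Γ) = 50·(0.837 − j0.607)/(1.16 + j0.607)

Z_L ≈ 17.6 − j35.3 Ω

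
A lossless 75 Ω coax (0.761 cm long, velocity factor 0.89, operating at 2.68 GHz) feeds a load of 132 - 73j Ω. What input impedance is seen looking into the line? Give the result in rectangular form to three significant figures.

Z_in ≈ 54 − j55.3 Ω

λ = v/f = 0.89·c / 2.68 GHz = 0.0996 m
βl = 2π·l/λ = 2π × 0.0764 = 27.5°
tan(βl) = tan(27.5°) = 0.521
Z_in = Z_0·(Z_L + jZ_0·tanβl)/(Z_0 + jZ_L·tanβl)
     = 75·(132 − j34)/(113 + j68.7)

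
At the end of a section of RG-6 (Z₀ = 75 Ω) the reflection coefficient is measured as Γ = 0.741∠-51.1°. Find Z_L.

Z_L ≈ 54.7 − j140 Ω

Z_L = Z_0·(1 + Γ)/(1 − Γ) = 75·(1.47 − j0.577)/(0.535 + j0.577)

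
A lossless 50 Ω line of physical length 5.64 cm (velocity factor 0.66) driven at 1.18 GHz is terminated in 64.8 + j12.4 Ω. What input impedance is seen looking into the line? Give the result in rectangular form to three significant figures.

λ = v/f = 0.66·c / 1.18 GHz = 0.168 m
βl = 2π·l/λ = 2π × 0.336 = 121°
tan(βl) = tan(121°) = -1.66
Z_in = Z_0·(Z_L + jZ_0·tanβl)/(Z_0 + jZ_L·tanβl)
     = 50·(64.8 − j70.8)/(70.6 − j108)

Z_in ≈ 36.7 + j5.98 Ω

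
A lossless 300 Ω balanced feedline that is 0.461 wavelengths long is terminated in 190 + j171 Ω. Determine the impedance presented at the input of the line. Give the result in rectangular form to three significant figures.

Z_in ≈ 152 + j105 Ω

βl = 2π × 0.461 = 166°
tan(βl) = tan(166°) = -0.25
Z_in = Z_0·(Z_L + jZ_0·tanβl)/(Z_0 + jZ_L·tanβl)
     = 300·(190 + j96)/(343 − j47.5)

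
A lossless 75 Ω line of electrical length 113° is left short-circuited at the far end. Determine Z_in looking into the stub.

tan(βl) = -2.36
For a short-circuited stub, Z_in = jZ_0·tan(βl)

Z_in ≈ −j177 Ω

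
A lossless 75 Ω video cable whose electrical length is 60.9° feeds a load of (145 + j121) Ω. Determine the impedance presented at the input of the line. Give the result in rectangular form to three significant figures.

tan(βl) = tan(60.9°) = 1.8
Z_in = Z_0·(Z_L + jZ_0·tanβl)/(Z_0 + jZ_L·tanβl)
     = 75·(145 + j256)/(-142 + j261)

Z_in ≈ 39.1 − j63.1 Ω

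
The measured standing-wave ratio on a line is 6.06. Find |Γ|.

|Γ| ≈ 0.717

|Γ| = (S − 1)/(S + 1) = (6.06 − 1)/(6.06 + 1) = 5.06/7.06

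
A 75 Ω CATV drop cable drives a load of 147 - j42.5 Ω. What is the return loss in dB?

Γ = (72 − j42.5)/(222 − j42.5), |Γ| = 0.37
RL = −20·log₁₀|Γ| = −20·log₁₀(0.37)

RL ≈ 8.64 dB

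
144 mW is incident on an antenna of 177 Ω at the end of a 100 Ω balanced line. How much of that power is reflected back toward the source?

P_reflected ≈ 11.1 mW

Γ = (177 − 100)/(177 + 100) = 0.278
|Γ|² = 0.0773
P_refl = |Γ|²·P_inc = 11.1 mW, P_del = (1 − |Γ|²)·P_inc = 133 mW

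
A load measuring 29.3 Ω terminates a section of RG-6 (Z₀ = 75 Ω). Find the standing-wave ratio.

VSWR ≈ 2.56

Γ = (29.3 − 75)/(29.3 + 75) = -0.438
VSWR = (1 + 0.438)/(1 − 0.438)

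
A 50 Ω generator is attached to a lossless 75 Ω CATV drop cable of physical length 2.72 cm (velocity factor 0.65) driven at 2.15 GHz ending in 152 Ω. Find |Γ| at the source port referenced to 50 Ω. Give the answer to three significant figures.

λ = v/f = 0.65·c / 2.15 GHz = 0.0907 m
βl = 2π·l/λ = 2π × 0.3 = 108°
tan(βl) = -3.08
Z_in = Z_0·(Z_L + jZ_0·tanβl)/(Z_0 + jZ_L·tanβl) = 39.9 + j17.9 Ω
Γ_s = (Z_in − Z_s)/(Z_in + Z_s) = (-10.1 + j17.9)/(89.9 + j17.9), |Γ_s| = 0.225

|Γ| ≈ 0.225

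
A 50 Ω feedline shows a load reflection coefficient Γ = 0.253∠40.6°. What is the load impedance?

Z_L = Z_0·(1 + Γ)/(1 − Γ) = 50·(1.19 + j0.165)/(0.808 − j0.165)

Z_L ≈ 68.8 + j24.2 Ω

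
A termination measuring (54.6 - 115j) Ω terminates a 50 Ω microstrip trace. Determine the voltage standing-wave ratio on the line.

VSWR ≈ 6.7

Γ = (Z_L − Z_0)/(Z_L + Z_0) = (4.6 − j115)/(104.6 − j115)
|Γ| = 115/155 = 0.74
VSWR = (1 + |Γ|)/(1 − |Γ|) = 1.74/0.26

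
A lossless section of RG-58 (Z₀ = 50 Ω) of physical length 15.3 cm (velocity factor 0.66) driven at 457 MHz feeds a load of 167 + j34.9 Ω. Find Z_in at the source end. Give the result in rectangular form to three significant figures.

Z_in ≈ 19.8 + j29.2 Ω

λ = v/f = 0.66·c / 457 MHz = 0.433 m
βl = 2π·l/λ = 2π × 0.353 = 127°
tan(βl) = tan(127°) = -1.32
Z_in = Z_0·(Z_L + jZ_0·tanβl)/(Z_0 + jZ_L·tanβl)
     = 50·(167 − j31.1)/(96.1 − j221)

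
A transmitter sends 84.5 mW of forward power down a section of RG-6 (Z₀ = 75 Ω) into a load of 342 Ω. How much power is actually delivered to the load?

P_delivered ≈ 49.9 mW

Γ = (342 − 75)/(342 + 75) = 0.64
|Γ|² = 0.41
P_refl = |Γ|²·P_inc = 34.6 mW, P_del = (1 − |Γ|²)·P_inc = 49.9 mW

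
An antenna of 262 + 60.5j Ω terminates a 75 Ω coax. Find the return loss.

RL ≈ 4.82 dB

Γ = (187 + j60.5)/(337 + j60.5), |Γ| = 0.574
RL = −20·log₁₀|Γ| = −20·log₁₀(0.574)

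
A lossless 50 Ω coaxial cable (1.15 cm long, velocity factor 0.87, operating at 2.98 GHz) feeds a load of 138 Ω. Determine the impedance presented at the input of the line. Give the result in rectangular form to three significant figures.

Z_in ≈ 30.2 − j36.1 Ω

λ = v/f = 0.87·c / 2.98 GHz = 0.0876 m
βl = 2π·l/λ = 2π × 0.131 = 47.3°
tan(βl) = tan(47.3°) = 1.08
Z_in = Z_0·(Z_L + jZ_0·tanβl)/(Z_0 + jZ_L·tanβl)
     = 50·(138 + j54.1)/(50 + j149)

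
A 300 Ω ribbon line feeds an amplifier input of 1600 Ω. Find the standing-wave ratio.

VSWR ≈ 5.33

Γ = (1600 − 300)/(1600 + 300) = 0.684
VSWR = (1 + 0.684)/(1 − 0.684)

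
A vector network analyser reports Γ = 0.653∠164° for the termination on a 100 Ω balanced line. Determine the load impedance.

Z_L = Z_0·(1 + Γ)/(1 − Γ) = 100·(0.372 + j0.18)/(1.63 − j0.18)

Z_L ≈ 21.4 + j13.4 Ω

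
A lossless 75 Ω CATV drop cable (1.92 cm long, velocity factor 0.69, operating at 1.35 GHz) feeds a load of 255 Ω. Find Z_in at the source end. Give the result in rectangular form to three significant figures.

λ = v/f = 0.69·c / 1.35 GHz = 0.153 m
βl = 2π·l/λ = 2π × 0.125 = 45.1°
tan(βl) = tan(45.1°) = 1
Z_in = Z_0·(Z_L + jZ_0·tanβl)/(Z_0 + jZ_L·tanβl)
     = 75·(255 + j75.2)/(75 + j256)

Z_in ≈ 40.5 − j62.9 Ω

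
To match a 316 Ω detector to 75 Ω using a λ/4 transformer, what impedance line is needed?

Z_qwt ≈ 154 Ω

Z_qwt = √(Z_0·R_L) = √(75 × 316) = √23700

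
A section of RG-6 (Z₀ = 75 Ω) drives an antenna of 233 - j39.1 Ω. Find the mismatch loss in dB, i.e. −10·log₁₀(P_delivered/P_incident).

Γ = (158 − j39.1)/(308 − j39.1), |Γ| = 0.524
|Γ|² = 0.275, so P_del/P_inc = 1 − |Γ|² = 0.725
ML = −10·log₁₀(1 − |Γ|²)

mismatch loss ≈ 1.4 dB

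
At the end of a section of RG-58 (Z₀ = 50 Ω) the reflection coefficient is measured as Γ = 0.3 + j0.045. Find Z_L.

Z_L = Z_0·(1 + Γ)/(1 − Γ) = 50·(1.3 + j0.045)/(0.7 − j0.045)

Z_L ≈ 92.3 + j9.15 Ω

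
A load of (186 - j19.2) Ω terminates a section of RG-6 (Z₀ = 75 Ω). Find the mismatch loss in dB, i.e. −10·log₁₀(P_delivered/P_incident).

Γ = (111 − j19.2)/(261 − j19.2), |Γ| = 0.43
|Γ|² = 0.185, so P_del/P_inc = 1 − |Γ|² = 0.815
ML = −10·log₁₀(1 − |Γ|²)

mismatch loss ≈ 0.89 dB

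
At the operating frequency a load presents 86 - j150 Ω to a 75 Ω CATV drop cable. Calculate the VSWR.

VSWR ≈ 5.32

Γ = (Z_L − Z_0)/(Z_L + Z_0) = (11 − j150)/(161 − j150)
|Γ| = 150/220 = 0.684
VSWR = (1 + |Γ|)/(1 − |Γ|) = 1.68/0.316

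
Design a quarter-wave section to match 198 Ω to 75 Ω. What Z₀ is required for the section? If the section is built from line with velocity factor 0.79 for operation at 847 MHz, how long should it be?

Z_qwt ≈ 122 Ω; length ≈ 7 cm

Z_qwt = √(Z_0·R_L) = √(75 × 198) = √14850
λ = 0.79·c/f = 0.28 m, so l = λ/4 = 0.07 m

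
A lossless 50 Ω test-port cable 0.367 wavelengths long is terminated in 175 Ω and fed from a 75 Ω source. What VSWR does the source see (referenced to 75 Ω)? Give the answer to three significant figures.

βl = 2π × 0.367 = 132°
tan(βl) = -1.11
Z_in = Z_0·(Z_L + jZ_0·tanβl)/(Z_0 + jZ_L·tanβl) = 24.3 + j38.9 Ω
Γ_s = (Z_in − Z_s)/(Z_in + Z_s) = (-50.7 + j38.9)/(99.3 + j38.9), |Γ_s| = 0.599
VSWR = (1 + |Γ_s|)/(1 − |Γ_s|)

VSWR ≈ 3.98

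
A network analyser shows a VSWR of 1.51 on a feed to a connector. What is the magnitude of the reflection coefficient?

|Γ| ≈ 0.203

|Γ| = (S − 1)/(S + 1) = (1.51 − 1)/(1.51 + 1) = 0.51/2.51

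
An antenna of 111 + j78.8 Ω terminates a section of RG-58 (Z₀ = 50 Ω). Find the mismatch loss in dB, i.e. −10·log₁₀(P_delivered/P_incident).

mismatch loss ≈ 1.61 dB

Γ = (61 + j78.8)/(161 + j78.8), |Γ| = 0.556
|Γ|² = 0.309, so P_del/P_inc = 1 − |Γ|² = 0.691
ML = −10·log₁₀(1 − |Γ|²)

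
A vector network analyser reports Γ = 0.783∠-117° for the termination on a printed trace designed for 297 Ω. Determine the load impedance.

Z_L ≈ 49.4 − j178 Ω

Z_L = Z_0·(1 + Γ)/(1 − Γ) = 297·(0.645 − j0.698)/(1.36 + j0.698)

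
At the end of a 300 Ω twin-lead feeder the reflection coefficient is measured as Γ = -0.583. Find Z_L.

Z_L ≈ 79 Ω

Z_L = Z_0·(1 + Γ)/(1 − Γ) = 300·(0.417)/(1.58)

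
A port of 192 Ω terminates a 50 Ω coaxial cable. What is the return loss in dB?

Γ = (192 − 50)/(192 + 50) = 0.587
RL = −20·log₁₀|Γ| = −20·log₁₀(0.587)

RL ≈ 4.63 dB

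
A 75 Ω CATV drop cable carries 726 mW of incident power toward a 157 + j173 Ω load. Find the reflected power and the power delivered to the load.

P_reflected ≈ 318 mW; P_delivered ≈ 408 mW

|Γ| = |(82 + j173)/(232 + j173)| = 0.662
|Γ|² = 0.438
P_refl = |Γ|²·P_inc = 318 mW, P_del = (1 − |Γ|²)·P_inc = 408 mW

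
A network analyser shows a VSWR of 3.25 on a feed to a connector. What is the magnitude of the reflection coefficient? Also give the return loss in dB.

|Γ| = (S − 1)/(S + 1) = (3.25 − 1)/(3.25 + 1) = 2.25/4.25
RL = −20·log₁₀|Γ| = −20·log₁₀(0.529)

|Γ| ≈ 0.529; return loss ≈ 5.52 dB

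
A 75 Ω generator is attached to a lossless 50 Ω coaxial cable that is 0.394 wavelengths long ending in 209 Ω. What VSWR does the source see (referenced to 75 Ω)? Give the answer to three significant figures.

βl = 2π × 0.394 = 142°
tan(βl) = -0.786
Z_in = Z_0·(Z_L + jZ_0·tanβl)/(Z_0 + jZ_L·tanβl) = 28.7 + j54.9 Ω
Γ_s = (Z_in − Z_s)/(Z_in + Z_s) = (-46.3 + j54.9)/(104 + j54.9), |Γ_s| = 0.612
VSWR = (1 + |Γ_s|)/(1 − |Γ_s|)

VSWR ≈ 4.16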